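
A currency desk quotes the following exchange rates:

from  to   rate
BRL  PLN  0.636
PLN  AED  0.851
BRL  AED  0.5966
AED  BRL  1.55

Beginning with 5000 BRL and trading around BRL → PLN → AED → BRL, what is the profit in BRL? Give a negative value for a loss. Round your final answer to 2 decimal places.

-805.42

5000 BRL × 0.636 = 3180 PLN
3180 PLN × 0.851 = 2706.18 AED
2706.18 AED × 1.55 = 4194.579 BRL
Net change: 4194.579 − 5000 = -805.421 BRL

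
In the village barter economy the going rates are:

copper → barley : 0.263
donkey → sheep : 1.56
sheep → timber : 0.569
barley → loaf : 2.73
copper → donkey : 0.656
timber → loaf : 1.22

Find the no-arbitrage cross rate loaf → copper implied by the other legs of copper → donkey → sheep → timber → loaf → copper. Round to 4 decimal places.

Known legs of the cycle: 0.656 × 1.56 × 0.569 × 1.22 = 0.7103960448
For no arbitrage the full-cycle product must be 1, so the missing rate is 1 / 0.7103960448 ≈ 1.407665.

1.4077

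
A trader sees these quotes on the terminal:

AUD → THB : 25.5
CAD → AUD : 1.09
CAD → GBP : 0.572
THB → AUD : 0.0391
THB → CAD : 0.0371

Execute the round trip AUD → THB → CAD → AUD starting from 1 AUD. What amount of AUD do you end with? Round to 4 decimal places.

1 AUD × 25.5 = 25.5 THB
25.5 THB × 0.0371 = 0.94605 CAD
0.94605 CAD × 1.09 = 1.0311945 AUD

1.0312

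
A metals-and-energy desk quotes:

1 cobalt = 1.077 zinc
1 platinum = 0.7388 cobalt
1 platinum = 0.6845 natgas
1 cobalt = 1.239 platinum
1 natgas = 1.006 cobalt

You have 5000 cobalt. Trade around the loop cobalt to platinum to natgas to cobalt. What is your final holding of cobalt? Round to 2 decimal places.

4265.92

5000 cobalt × 1.239 = 6195 platinum
6195 platinum × 0.6845 = 4240.4775 natgas
4240.4775 natgas × 1.006 = 4265.920365 cobalt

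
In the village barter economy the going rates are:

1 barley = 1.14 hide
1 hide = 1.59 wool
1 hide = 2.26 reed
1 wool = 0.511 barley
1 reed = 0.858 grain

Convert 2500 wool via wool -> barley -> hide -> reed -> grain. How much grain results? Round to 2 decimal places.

2823.98

2500 wool × 0.511 = 1277.5 barley
1277.5 barley × 1.14 = 1456.35 hide
1456.35 hide × 2.26 = 3291.351 reed
3291.351 reed × 0.858 = 2823.979158 grain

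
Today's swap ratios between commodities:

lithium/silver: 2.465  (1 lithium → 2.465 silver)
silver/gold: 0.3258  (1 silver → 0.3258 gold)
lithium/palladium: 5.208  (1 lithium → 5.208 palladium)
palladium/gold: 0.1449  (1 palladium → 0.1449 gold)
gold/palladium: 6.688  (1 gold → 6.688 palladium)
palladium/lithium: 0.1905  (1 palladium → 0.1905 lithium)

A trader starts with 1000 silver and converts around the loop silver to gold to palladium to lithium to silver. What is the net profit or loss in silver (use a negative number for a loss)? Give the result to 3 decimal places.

1000 silver × 0.3258 = 325.8 gold
325.8 gold × 6.688 = 2178.9504 palladium
2178.9504 palladium × 0.1905 = 415.0900512 lithium
415.0900512 lithium × 2.465 = 1023.196976208 silver
Net change: 1023.196976208 − 1000 = 23.196976208 silver

23.197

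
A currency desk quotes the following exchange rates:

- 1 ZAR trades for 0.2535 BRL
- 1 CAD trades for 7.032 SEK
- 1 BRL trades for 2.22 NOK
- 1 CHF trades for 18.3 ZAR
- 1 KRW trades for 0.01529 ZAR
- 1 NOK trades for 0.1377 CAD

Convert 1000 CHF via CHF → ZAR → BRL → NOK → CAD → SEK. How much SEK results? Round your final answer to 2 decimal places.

1000 CHF × 18.3 = 18300 ZAR
18300 ZAR × 0.2535 = 4639.05 BRL
4639.05 BRL × 2.22 = 10298.691 NOK
10298.691 NOK × 0.1377 = 1418.1297507 CAD
1418.1297507 CAD × 7.032 = 9972.2884069224 SEK

9972.29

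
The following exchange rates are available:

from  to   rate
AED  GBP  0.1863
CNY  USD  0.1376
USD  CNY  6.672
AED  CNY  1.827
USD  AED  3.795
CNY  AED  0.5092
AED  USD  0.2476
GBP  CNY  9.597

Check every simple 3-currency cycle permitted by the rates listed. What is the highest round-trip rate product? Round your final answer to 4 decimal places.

AED→CNY→USD→AED: 1.827 × 0.1376 × 3.795 = 0.95404
AED→GBP→CNY→AED: 0.1863 × 9.597 × 0.5092 = 0.91041
AED→USD→CNY→AED: 0.2476 × 6.672 × 0.5092 = 0.84119
Maximum is AED→CNY→USD→AED at 0.9540; no arbitrage — every cycle loses value.

0.9540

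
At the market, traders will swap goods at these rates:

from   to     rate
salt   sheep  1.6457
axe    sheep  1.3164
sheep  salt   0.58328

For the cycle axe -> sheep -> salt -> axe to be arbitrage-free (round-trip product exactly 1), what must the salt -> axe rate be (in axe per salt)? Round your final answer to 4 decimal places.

1.3024

Known legs of the cycle: 1.3164 × 0.58328 = 0.767829792
For no arbitrage the full-cycle product must be 1, so the missing rate is 1 / 0.767829792 ≈ 1.302372.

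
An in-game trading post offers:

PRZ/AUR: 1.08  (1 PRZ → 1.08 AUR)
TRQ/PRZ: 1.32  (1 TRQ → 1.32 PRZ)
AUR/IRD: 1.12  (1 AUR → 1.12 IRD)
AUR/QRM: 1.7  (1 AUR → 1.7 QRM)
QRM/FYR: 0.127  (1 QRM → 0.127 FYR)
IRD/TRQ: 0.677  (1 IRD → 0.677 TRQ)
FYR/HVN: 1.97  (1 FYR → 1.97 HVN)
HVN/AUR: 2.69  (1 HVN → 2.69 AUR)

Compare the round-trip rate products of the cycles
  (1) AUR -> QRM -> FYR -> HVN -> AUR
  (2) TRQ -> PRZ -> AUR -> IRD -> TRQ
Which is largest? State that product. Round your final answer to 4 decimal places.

1.1441

(1) 1.7 × 0.127 × 1.97 × 2.69 = 1.14412
(2) 1.32 × 1.08 × 1.12 × 0.677 = 1.08095
Highest is cycle (1) at 1.1441 (>1, arbitrage).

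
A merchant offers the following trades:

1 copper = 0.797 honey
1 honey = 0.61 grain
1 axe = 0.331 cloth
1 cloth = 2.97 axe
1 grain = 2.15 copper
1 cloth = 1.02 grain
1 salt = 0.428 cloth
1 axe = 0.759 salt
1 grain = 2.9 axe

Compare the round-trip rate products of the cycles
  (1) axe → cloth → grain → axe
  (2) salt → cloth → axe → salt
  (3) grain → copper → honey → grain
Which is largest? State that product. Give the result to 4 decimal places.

(1) 0.331 × 1.02 × 2.9 = 0.97910
(2) 0.428 × 2.97 × 0.759 = 0.96481
(3) 2.15 × 0.797 × 0.61 = 1.04527
Highest is cycle (3) at 1.0453 (>1, arbitrage).

1.0453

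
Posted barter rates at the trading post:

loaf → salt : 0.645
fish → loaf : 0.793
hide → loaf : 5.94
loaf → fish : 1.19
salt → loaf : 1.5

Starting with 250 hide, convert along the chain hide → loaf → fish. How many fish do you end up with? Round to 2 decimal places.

1767.15

250 hide × 5.94 = 1485 loaf
1485 loaf × 1.19 = 1767.15 fish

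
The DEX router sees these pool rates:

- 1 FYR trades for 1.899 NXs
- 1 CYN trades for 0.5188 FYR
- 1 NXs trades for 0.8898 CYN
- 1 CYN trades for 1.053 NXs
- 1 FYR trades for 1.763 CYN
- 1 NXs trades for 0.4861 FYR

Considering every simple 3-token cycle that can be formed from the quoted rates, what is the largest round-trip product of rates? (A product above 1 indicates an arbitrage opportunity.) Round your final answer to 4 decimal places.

CYN→NXs→FYR→CYN: 1.053 × 0.4861 × 1.763 = 0.90241
CYN→FYR→NXs→CYN: 0.5188 × 1.899 × 0.8898 = 0.87663
Maximum is CYN→NXs→FYR→CYN at 0.9024; no arbitrage — every cycle loses value.

0.9024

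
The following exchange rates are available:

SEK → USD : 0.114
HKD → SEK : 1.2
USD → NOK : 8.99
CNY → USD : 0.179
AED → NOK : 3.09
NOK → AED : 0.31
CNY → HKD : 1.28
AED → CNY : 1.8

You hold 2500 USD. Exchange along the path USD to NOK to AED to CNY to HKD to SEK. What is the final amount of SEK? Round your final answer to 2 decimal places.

19263.05

2500 USD × 8.99 = 22475 NOK
22475 NOK × 0.31 = 6967.25 AED
6967.25 AED × 1.8 = 12541.05 CNY
12541.05 CNY × 1.28 = 16052.544 HKD
16052.544 HKD × 1.2 = 19263.0528 SEK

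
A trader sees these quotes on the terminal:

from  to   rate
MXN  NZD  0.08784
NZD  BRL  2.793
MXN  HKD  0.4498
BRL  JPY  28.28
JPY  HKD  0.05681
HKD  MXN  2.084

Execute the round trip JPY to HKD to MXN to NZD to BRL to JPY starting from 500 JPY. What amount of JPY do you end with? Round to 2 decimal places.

500 JPY × 0.05681 = 28.405 HKD
28.405 HKD × 2.084 = 59.19602 MXN
59.19602 MXN × 0.08784 = 5.1997783968 NZD
5.1997783968 NZD × 2.793 = 14.5229810622624 BRL
14.5229810622624 BRL × 28.28 = 410.709904440780672 JPY

410.71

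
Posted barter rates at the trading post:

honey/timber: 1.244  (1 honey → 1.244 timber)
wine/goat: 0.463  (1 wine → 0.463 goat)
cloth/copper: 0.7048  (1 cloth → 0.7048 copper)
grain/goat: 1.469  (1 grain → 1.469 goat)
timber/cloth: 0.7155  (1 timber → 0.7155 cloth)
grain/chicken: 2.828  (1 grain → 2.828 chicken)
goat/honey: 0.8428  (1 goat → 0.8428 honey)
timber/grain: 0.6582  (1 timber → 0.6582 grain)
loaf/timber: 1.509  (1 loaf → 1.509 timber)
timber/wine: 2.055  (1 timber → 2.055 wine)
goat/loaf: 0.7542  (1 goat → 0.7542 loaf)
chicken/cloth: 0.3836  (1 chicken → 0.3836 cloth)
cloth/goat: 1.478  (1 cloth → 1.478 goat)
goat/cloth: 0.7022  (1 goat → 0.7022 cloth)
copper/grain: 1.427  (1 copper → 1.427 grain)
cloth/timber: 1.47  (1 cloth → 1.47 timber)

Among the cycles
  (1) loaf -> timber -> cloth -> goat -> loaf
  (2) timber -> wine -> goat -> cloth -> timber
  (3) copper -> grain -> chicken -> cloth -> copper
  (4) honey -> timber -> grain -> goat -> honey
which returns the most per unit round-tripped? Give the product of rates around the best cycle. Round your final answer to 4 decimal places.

1.2035

(1) 1.509 × 0.7155 × 1.478 × 0.7542 = 1.20354
(2) 2.055 × 0.463 × 0.7022 × 1.47 = 0.98213
(3) 1.427 × 2.828 × 0.3836 × 0.7048 = 1.09106
(4) 1.244 × 0.6582 × 1.469 × 0.8428 = 1.01374
Highest is cycle (1) at 1.2035 (>1, arbitrage).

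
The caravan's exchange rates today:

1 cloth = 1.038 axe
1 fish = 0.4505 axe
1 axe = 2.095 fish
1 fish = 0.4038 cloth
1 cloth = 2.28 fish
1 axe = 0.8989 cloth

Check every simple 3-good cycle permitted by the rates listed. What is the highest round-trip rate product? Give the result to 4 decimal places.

0.9233

axe→cloth→fish→axe: 0.8989 × 2.28 × 0.4505 = 0.92330
axe→fish→cloth→axe: 2.095 × 0.4038 × 1.038 = 0.87811
Maximum is axe→cloth→fish→axe at 0.9233; no arbitrage — every cycle loses value.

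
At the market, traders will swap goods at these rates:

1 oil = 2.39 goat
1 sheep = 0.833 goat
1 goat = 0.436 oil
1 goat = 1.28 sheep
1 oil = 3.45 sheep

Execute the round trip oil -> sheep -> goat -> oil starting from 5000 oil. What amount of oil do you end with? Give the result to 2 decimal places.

6264.99

5000 oil × 3.45 = 17250 sheep
17250 sheep × 0.833 = 14369.25 goat
14369.25 goat × 0.436 = 6264.993 oil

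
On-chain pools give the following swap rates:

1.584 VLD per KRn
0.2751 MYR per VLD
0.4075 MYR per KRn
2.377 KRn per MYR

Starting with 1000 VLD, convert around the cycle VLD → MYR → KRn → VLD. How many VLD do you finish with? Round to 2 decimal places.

1000 VLD × 0.2751 = 275.1 MYR
275.1 MYR × 2.377 = 653.9127 KRn
653.9127 KRn × 1.584 = 1035.7977168 VLD

1035.80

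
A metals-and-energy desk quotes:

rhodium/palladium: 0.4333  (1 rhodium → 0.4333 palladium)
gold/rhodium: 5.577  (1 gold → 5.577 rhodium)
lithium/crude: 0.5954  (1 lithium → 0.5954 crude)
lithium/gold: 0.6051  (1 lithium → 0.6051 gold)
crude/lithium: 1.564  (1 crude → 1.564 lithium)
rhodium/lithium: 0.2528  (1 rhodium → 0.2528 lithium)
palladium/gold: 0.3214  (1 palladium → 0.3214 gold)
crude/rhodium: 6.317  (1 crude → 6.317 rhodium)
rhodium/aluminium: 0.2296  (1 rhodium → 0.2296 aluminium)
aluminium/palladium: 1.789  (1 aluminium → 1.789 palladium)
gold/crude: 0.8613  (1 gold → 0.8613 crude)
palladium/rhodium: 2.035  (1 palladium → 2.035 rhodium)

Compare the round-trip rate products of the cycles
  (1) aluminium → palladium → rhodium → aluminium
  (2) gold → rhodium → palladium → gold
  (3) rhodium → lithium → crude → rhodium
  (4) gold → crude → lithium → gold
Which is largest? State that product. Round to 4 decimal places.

(1) 1.789 × 2.035 × 0.2296 = 0.83589
(2) 5.577 × 0.4333 × 0.3214 = 0.77667
(3) 0.2528 × 0.5954 × 6.317 = 0.95082
(4) 0.8613 × 1.564 × 0.6051 = 0.81511
Highest is cycle (3) at 0.9508 (≤1, no arbitrage).

0.9508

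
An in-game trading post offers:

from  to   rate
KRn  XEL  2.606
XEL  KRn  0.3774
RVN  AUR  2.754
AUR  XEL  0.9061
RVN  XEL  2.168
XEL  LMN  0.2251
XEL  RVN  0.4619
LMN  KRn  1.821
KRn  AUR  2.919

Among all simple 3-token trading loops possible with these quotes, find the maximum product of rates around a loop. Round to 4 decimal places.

XEL→RVN→AUR→XEL: 0.4619 × 2.754 × 0.9061 = 1.15262
KRn→XEL→LMN→KRn: 2.606 × 0.2251 × 1.821 = 1.06822
KRn→AUR→XEL→KRn: 2.919 × 0.9061 × 0.3774 = 0.99819
Maximum is XEL→RVN→AUR→XEL at 1.1526; arbitrage exists.

1.1526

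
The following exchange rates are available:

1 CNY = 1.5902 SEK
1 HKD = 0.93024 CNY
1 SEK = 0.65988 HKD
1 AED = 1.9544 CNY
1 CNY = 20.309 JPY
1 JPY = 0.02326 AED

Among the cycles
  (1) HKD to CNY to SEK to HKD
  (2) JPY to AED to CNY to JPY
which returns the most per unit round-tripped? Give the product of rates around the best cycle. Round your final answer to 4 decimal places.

(1) 0.93024 × 1.5902 × 0.65988 = 0.97614
(2) 0.02326 × 1.9544 × 20.309 = 0.92323
Highest is cycle (1) at 0.9761 (≤1, no arbitrage).

0.9761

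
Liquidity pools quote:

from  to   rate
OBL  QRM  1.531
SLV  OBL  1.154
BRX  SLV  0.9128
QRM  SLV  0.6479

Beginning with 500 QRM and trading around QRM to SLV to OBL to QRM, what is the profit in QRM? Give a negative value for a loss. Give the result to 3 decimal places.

500 QRM × 0.6479 = 323.95 SLV
323.95 SLV × 1.154 = 373.8383 OBL
373.8383 OBL × 1.531 = 572.3464373 QRM
Net change: 572.3464373 − 500 = 72.3464373 QRM

72.346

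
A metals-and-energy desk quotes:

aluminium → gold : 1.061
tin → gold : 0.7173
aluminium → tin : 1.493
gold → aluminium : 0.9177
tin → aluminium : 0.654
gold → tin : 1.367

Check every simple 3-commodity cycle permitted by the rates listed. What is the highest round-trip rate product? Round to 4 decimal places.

gold→aluminium→tin→gold: 0.9177 × 1.493 × 0.7173 = 0.98279
gold→tin→aluminium→gold: 1.367 × 0.654 × 1.061 = 0.94855
Maximum is gold→aluminium→tin→gold at 0.9828; no arbitrage — every cycle loses value.

0.9828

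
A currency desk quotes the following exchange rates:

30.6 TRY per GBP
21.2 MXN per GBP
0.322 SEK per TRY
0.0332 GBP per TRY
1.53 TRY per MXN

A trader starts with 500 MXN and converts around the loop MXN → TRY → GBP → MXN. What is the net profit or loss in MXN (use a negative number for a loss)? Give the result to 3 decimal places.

500 MXN × 1.53 = 765 TRY
765 TRY × 0.0332 = 25.398 GBP
25.398 GBP × 21.2 = 538.4376 MXN
Net change: 538.4376 − 500 = 38.4376 MXN

38.438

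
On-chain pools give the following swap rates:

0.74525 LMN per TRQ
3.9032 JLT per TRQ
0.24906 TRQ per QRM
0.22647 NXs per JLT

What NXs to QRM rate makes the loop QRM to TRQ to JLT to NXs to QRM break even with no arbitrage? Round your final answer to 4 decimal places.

4.5422

Known legs of the cycle: 0.24906 × 3.9032 × 0.22647 = 0.22015850575824
For no arbitrage the full-cycle product must be 1, so the missing rate is 1 / 0.22015850575824 ≈ 4.542182.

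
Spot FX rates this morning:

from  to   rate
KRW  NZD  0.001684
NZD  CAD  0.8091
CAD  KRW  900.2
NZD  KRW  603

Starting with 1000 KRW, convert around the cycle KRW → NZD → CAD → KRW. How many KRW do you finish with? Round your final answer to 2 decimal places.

1226.54

1000 KRW × 0.001684 = 1.684 NZD
1.684 NZD × 0.8091 = 1.3625244 CAD
1.3625244 CAD × 900.2 = 1226.54446488 KRW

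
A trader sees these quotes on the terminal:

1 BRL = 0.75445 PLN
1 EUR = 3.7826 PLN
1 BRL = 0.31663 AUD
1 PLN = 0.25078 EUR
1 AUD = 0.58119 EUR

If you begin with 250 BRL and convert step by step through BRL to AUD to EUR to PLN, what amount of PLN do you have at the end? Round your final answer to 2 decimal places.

250 BRL × 0.31663 = 79.1575 AUD
79.1575 AUD × 0.58119 = 46.005547425 EUR
46.005547425 EUR × 3.7826 = 174.020583689805 PLN

174.02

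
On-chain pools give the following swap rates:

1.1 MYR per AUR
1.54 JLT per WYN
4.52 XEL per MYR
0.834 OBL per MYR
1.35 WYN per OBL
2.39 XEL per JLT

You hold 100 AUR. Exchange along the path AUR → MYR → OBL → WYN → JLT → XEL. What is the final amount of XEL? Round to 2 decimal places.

100 AUR × 1.1 = 110 MYR
110 MYR × 0.834 = 91.74 OBL
91.74 OBL × 1.35 = 123.849 WYN
123.849 WYN × 1.54 = 190.72746 JLT
190.72746 JLT × 2.39 = 455.8386294 XEL

455.84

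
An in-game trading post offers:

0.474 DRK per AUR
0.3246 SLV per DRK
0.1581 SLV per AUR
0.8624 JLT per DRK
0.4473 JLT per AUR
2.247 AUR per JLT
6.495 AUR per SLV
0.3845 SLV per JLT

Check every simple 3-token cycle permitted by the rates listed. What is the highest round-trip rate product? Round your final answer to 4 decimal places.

1.1171

SLV→AUR→JLT→SLV: 6.495 × 0.4473 × 0.3845 = 1.11705
SLV→AUR→DRK→SLV: 6.495 × 0.474 × 0.3246 = 0.99932
AUR→DRK→JLT→AUR: 0.474 × 0.8624 × 2.247 = 0.91852
Maximum is SLV→AUR→JLT→SLV at 1.1171; arbitrage exists.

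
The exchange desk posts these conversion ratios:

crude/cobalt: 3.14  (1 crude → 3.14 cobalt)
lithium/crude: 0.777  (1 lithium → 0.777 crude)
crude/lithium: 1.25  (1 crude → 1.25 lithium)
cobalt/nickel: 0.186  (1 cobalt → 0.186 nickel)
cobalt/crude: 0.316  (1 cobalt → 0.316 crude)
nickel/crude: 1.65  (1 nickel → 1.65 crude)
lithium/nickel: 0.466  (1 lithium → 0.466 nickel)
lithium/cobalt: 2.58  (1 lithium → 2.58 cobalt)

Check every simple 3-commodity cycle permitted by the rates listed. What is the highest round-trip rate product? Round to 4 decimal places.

1.0191

lithium→cobalt→crude→lithium: 2.58 × 0.316 × 1.25 = 1.01910
crude→cobalt→nickel→crude: 3.14 × 0.186 × 1.65 = 0.96367
lithium→nickel→crude→lithium: 0.466 × 1.65 × 1.25 = 0.96113
Maximum is lithium→cobalt→crude→lithium at 1.0191; arbitrage exists.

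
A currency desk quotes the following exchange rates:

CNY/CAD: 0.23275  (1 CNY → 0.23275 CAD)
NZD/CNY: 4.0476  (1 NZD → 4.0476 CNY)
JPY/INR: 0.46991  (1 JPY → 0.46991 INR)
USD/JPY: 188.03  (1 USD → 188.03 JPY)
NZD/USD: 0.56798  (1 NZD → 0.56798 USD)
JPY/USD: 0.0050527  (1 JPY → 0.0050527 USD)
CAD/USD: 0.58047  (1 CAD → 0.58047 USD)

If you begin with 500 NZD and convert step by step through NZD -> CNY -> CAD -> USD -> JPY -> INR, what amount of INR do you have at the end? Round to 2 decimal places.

500 NZD × 4.0476 = 2023.8 CNY
2023.8 CNY × 0.23275 = 471.03945 CAD
471.03945 CAD × 0.58047 = 273.4242695415 USD
273.4242695415 USD × 188.03 = 51411.965401888245 JPY
51411.965401888245 JPY × 0.46991 = 24158.99666200130520795 INR

24159.00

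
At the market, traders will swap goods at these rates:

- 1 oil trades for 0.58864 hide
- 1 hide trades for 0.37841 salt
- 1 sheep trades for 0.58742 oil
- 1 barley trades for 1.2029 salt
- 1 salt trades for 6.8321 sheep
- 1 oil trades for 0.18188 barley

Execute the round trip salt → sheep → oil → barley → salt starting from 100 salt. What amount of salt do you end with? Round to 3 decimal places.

87.805

100 salt × 6.8321 = 683.21 sheep
683.21 sheep × 0.58742 = 401.3312182 oil
401.3312182 oil × 0.18188 = 72.994121966216 barley
72.994121966216 barley × 1.2029 = 87.8046293131612264 salt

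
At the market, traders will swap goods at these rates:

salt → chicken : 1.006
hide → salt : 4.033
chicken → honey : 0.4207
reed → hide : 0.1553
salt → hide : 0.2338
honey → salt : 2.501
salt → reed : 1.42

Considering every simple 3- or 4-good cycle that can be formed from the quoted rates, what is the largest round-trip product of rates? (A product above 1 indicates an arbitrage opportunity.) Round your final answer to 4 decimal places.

1.0585

honey→salt→chicken→honey: 2.501 × 1.006 × 0.4207 = 1.05848
hide→salt→reed→hide: 4.033 × 1.42 × 0.1553 = 0.88938
Maximum is honey→salt→chicken→honey at 1.0585; arbitrage exists.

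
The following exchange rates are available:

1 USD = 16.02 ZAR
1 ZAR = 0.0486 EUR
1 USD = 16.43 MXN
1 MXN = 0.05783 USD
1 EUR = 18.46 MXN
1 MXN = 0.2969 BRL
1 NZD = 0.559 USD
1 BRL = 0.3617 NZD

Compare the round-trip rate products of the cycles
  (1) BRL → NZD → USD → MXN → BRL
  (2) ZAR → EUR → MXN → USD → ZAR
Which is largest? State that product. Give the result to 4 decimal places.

0.9863

(1) 0.3617 × 0.559 × 16.43 × 0.2969 = 0.98630
(2) 0.0486 × 18.46 × 0.05783 × 16.02 = 0.83116
Highest is cycle (1) at 0.9863 (≤1, no arbitrage).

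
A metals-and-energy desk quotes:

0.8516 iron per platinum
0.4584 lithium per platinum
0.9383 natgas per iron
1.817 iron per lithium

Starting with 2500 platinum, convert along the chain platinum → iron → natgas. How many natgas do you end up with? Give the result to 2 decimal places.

2500 platinum × 0.8516 = 2129 iron
2129 iron × 0.9383 = 1997.6407 natgas

1997.64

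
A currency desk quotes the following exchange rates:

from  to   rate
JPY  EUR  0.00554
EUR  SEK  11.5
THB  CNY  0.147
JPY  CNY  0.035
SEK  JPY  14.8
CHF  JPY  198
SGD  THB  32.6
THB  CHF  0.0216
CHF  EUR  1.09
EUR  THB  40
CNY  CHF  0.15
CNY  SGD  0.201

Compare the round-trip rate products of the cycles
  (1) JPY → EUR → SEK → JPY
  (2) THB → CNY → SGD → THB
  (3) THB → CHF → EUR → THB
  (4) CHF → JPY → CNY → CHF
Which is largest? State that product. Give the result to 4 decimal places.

1.0395

(1) 0.00554 × 11.5 × 14.8 = 0.94291
(2) 0.147 × 0.201 × 32.6 = 0.96323
(3) 0.0216 × 1.09 × 40 = 0.94176
(4) 198 × 0.035 × 0.15 = 1.03950
Highest is cycle (4) at 1.0395 (>1, arbitrage).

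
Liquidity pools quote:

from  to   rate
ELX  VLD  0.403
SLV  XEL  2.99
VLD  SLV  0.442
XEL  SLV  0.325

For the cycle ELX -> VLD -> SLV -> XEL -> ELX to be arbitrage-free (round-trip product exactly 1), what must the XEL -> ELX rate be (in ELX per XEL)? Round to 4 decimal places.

Known legs of the cycle: 0.403 × 0.442 × 2.99 = 0.53259674
For no arbitrage the full-cycle product must be 1, so the missing rate is 1 / 0.53259674 ≈ 1.877593.

1.8776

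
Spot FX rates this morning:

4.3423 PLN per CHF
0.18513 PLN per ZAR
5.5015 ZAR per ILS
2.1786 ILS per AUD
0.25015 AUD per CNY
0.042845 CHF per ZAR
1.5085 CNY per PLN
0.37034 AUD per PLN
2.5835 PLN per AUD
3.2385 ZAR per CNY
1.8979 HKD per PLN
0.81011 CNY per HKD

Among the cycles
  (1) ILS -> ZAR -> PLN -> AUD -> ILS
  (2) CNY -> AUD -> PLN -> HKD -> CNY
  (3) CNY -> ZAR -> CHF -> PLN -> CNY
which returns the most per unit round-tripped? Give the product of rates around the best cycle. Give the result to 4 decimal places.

(1) 5.5015 × 0.18513 × 0.37034 × 2.1786 = 0.82174
(2) 0.25015 × 2.5835 × 1.8979 × 0.81011 = 0.99363
(3) 3.2385 × 0.042845 × 4.3423 × 1.5085 = 0.90889
Highest is cycle (2) at 0.9936 (≤1, no arbitrage).

0.9936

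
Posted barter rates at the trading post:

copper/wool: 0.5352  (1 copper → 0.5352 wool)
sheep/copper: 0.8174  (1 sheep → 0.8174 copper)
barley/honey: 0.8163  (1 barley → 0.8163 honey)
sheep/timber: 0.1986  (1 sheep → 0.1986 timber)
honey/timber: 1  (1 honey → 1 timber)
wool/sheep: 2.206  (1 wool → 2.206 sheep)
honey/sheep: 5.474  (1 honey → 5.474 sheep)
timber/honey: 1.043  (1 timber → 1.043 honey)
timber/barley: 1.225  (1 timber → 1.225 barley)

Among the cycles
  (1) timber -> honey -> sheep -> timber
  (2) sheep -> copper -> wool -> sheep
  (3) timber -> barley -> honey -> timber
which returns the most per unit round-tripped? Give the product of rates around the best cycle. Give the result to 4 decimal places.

(1) 1.043 × 5.474 × 0.1986 = 1.13388
(2) 0.8174 × 0.5352 × 2.206 = 0.96506
(3) 1.225 × 0.8163 × 1 = 0.99997
Highest is cycle (1) at 1.1339 (>1, arbitrage).

1.1339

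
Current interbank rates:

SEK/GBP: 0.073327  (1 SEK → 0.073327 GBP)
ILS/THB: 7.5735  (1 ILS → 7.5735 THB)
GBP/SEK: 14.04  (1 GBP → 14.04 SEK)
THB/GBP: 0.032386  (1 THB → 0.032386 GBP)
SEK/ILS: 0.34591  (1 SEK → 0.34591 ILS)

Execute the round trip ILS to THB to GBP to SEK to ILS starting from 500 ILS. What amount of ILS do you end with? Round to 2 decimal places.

595.60

500 ILS × 7.5735 = 3786.75 THB
3786.75 THB × 0.032386 = 122.6376855 GBP
122.6376855 GBP × 14.04 = 1721.83310442 SEK
1721.83310442 SEK × 0.34591 = 595.5992891499222 ILS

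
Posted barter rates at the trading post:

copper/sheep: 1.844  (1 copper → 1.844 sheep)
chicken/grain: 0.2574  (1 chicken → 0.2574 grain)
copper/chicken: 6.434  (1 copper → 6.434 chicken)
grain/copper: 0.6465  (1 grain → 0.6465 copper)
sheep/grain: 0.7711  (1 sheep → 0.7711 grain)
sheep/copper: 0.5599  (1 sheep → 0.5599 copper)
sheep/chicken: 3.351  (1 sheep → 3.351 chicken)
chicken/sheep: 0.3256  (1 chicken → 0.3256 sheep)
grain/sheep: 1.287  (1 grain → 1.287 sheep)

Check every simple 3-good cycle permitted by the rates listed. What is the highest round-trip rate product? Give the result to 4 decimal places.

copper→chicken→sheep→copper: 6.434 × 0.3256 × 0.5599 = 1.17294
sheep→chicken→grain→sheep: 3.351 × 0.2574 × 1.287 = 1.11010
copper→chicken→grain→copper: 6.434 × 0.2574 × 0.6465 = 1.07068
copper→sheep→grain→copper: 1.844 × 0.7711 × 0.6465 = 0.91926
Maximum is copper→chicken→sheep→copper at 1.1729; arbitrage exists.

1.1729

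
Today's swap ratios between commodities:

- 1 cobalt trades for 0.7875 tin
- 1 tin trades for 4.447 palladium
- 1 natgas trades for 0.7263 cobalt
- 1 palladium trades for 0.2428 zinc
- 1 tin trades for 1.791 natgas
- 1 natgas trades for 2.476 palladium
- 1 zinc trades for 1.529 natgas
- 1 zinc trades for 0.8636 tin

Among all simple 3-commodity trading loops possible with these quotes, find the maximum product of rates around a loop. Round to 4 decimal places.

1.0244

cobalt→tin→natgas→cobalt: 0.7875 × 1.791 × 0.7263 = 1.02438
palladium→zinc→tin→palladium: 0.2428 × 0.8636 × 4.447 = 0.93246
natgas→palladium→zinc→natgas: 2.476 × 0.2428 × 1.529 = 0.91919
Maximum is cobalt→tin→natgas→cobalt at 1.0244; arbitrage exists.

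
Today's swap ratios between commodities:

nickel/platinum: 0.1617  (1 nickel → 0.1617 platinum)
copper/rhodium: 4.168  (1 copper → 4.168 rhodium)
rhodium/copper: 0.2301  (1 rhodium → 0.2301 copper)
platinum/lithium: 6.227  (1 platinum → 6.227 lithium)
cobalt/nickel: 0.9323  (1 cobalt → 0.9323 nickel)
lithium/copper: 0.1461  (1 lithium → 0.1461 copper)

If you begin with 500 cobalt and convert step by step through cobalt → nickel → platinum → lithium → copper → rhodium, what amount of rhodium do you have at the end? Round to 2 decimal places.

285.82

500 cobalt × 0.9323 = 466.15 nickel
466.15 nickel × 0.1617 = 75.376455 platinum
75.376455 platinum × 6.227 = 469.369185285 lithium
469.369185285 lithium × 0.1461 = 68.5748379701385 copper
68.5748379701385 copper × 4.168 = 285.819924659537268 rhodium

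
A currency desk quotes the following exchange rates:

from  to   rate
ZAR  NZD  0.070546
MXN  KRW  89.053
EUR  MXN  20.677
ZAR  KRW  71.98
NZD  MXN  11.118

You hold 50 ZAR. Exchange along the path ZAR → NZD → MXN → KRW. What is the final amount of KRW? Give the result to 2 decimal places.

3492.35

50 ZAR × 0.070546 = 3.5273 NZD
3.5273 NZD × 11.118 = 39.2165214 MXN
39.2165214 MXN × 89.053 = 3492.3488802342 KRW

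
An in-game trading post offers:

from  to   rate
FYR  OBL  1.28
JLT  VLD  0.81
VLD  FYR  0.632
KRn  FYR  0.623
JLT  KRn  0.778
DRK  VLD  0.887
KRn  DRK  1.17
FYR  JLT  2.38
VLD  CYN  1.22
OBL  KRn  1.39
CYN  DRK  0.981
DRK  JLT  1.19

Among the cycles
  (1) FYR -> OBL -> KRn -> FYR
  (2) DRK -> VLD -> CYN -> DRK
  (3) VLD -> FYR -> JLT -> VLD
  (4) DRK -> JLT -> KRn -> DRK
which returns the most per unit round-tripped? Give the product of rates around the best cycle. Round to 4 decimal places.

1.2184

(1) 1.28 × 1.39 × 0.623 = 1.10844
(2) 0.887 × 1.22 × 0.981 = 1.06158
(3) 0.632 × 2.38 × 0.81 = 1.21837
(4) 1.19 × 0.778 × 1.17 = 1.08321
Highest is cycle (3) at 1.2184 (>1, arbitrage).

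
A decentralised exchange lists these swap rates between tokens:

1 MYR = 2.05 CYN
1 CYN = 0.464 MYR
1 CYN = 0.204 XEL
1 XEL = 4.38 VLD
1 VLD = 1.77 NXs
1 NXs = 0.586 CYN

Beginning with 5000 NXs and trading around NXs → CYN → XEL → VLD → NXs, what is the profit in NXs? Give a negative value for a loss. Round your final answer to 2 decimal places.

5000 NXs × 0.586 = 2930 CYN
2930 CYN × 0.204 = 597.72 XEL
597.72 XEL × 4.38 = 2618.0136 VLD
2618.0136 VLD × 1.77 = 4633.884072 NXs
Net change: 4633.884072 − 5000 = -366.115928 NXs

-366.12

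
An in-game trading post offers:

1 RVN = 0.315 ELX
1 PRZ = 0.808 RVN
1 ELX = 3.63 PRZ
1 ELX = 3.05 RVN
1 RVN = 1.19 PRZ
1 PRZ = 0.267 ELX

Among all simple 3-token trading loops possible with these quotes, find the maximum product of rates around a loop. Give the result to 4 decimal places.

0.9691

RVN→PRZ→ELX→RVN: 1.19 × 0.267 × 3.05 = 0.96908
RVN→ELX→PRZ→RVN: 0.315 × 3.63 × 0.808 = 0.92391
Maximum is RVN→PRZ→ELX→RVN at 0.9691; no arbitrage — every cycle loses value.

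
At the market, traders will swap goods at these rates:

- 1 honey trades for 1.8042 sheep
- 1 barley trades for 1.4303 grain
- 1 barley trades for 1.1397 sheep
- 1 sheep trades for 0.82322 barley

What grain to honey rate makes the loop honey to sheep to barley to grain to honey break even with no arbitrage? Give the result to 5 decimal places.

0.47073

Known legs of the cycle: 1.8042 × 0.82322 × 1.4303 = 2.1243581153772
For no arbitrage the full-cycle product must be 1, so the missing rate is 1 / 2.1243581153772 ≈ 0.4707304.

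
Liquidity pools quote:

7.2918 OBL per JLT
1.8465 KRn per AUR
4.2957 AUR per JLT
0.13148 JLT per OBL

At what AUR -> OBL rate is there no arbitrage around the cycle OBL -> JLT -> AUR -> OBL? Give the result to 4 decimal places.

1.7705

Known legs of the cycle: 0.13148 × 4.2957 = 0.564798636
For no arbitrage the full-cycle product must be 1, so the missing rate is 1 / 0.564798636 ≈ 1.770543.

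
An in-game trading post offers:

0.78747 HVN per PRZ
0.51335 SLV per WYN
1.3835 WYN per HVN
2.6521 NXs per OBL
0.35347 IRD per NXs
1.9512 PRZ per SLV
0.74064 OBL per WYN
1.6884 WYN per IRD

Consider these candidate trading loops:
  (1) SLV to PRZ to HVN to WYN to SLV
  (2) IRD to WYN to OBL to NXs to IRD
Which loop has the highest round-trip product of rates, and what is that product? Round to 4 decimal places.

1.1723

(1) 1.9512 × 0.78747 × 1.3835 × 0.51335 = 1.09126
(2) 1.6884 × 0.74064 × 2.6521 × 0.35347 = 1.17226
Highest is cycle (2) at 1.1723 (>1, arbitrage).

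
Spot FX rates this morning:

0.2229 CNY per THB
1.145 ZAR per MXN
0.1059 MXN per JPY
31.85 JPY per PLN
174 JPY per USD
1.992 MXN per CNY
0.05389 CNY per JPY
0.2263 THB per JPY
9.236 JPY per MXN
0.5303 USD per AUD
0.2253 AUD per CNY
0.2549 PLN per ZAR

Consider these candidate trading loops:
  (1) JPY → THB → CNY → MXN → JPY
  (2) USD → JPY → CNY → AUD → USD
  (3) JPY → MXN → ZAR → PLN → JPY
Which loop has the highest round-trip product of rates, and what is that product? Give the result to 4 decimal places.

(1) 0.2263 × 0.2229 × 1.992 × 9.236 = 0.92804
(2) 174 × 0.05389 × 0.2253 × 0.5303 = 1.12032
(3) 0.1059 × 1.145 × 0.2549 × 31.85 = 0.98442
Highest is cycle (2) at 1.1203 (>1, arbitrage).

1.1203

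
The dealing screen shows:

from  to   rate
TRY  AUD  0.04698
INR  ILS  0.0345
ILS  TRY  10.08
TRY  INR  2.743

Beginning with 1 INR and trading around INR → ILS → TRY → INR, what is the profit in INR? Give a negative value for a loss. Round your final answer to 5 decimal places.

-0.04609

1 INR × 0.0345 = 0.0345 ILS
0.0345 ILS × 10.08 = 0.34776 TRY
0.34776 TRY × 2.743 = 0.95390568 INR
Net change: 0.95390568 − 1 = -0.04609432 INR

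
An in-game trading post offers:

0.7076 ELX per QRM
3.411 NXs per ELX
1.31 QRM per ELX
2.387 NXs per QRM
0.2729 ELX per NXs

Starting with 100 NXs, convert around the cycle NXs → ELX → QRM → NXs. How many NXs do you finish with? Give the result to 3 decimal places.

100 NXs × 0.2729 = 27.29 ELX
27.29 ELX × 1.31 = 35.7499 QRM
35.7499 QRM × 2.387 = 85.3350113 NXs

85.335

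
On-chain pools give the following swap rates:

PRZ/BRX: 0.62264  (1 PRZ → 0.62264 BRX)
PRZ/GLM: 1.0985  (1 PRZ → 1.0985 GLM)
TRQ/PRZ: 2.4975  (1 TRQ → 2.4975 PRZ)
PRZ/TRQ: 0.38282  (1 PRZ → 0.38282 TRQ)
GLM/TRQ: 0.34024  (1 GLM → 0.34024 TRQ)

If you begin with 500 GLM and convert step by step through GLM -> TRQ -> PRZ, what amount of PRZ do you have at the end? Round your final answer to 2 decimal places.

500 GLM × 0.34024 = 170.12 TRQ
170.12 TRQ × 2.4975 = 424.8747 PRZ

424.87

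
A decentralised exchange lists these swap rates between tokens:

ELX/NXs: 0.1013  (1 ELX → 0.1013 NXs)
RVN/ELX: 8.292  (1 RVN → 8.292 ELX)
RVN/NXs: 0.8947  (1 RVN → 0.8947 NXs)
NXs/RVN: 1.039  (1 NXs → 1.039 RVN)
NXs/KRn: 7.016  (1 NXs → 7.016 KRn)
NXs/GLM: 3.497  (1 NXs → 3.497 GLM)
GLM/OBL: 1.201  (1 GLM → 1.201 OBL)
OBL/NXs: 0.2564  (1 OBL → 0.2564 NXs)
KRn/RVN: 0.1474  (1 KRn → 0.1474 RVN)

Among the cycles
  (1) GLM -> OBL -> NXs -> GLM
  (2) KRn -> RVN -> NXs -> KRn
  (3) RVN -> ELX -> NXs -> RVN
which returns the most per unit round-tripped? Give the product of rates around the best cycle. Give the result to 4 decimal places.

(1) 1.201 × 0.2564 × 3.497 = 1.07685
(2) 0.1474 × 0.8947 × 7.016 = 0.92526
(3) 8.292 × 0.1013 × 1.039 = 0.87274
Highest is cycle (1) at 1.0769 (>1, arbitrage).

1.0769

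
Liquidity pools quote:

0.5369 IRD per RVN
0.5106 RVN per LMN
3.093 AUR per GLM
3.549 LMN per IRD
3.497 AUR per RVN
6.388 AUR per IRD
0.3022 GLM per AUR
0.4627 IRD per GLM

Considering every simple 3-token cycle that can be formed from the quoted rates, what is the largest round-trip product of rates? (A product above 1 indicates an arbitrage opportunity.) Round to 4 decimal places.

0.9729

LMN→RVN→IRD→LMN: 0.5106 × 0.5369 × 3.549 = 0.97293
GLM→IRD→AUR→GLM: 0.4627 × 6.388 × 0.3022 = 0.89322
Maximum is LMN→RVN→IRD→LMN at 0.9729; no arbitrage — every cycle loses value.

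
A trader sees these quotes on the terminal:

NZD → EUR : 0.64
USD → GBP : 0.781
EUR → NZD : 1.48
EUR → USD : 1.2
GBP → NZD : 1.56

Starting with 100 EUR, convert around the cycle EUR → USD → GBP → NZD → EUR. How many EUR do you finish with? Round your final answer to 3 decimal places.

100 EUR × 1.2 = 120 USD
120 USD × 0.781 = 93.72 GBP
93.72 GBP × 1.56 = 146.2032 NZD
146.2032 NZD × 0.64 = 93.570048 EUR

93.570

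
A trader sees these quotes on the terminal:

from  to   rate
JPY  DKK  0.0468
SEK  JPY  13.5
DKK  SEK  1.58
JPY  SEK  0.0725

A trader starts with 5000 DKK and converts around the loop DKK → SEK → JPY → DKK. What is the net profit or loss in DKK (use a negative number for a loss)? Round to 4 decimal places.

5000 DKK × 1.58 = 7900 SEK
7900 SEK × 13.5 = 106650 JPY
106650 JPY × 0.0468 = 4991.22 DKK
Net change: 4991.22 − 5000 = -8.78 DKK

-8.7800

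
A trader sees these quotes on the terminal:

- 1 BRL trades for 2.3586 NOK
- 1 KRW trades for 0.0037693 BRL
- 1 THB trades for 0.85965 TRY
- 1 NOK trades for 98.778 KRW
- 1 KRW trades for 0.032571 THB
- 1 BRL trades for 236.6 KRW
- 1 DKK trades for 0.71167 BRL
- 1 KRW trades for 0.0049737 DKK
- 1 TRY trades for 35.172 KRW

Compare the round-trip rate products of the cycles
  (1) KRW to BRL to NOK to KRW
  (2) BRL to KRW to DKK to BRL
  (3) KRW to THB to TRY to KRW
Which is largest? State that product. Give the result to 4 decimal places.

(1) 0.0037693 × 2.3586 × 98.778 = 0.87816
(2) 236.6 × 0.0049737 × 0.71167 = 0.83748
(3) 0.032571 × 0.85965 × 35.172 = 0.98480
Highest is cycle (3) at 0.9848 (≤1, no arbitrage).

0.9848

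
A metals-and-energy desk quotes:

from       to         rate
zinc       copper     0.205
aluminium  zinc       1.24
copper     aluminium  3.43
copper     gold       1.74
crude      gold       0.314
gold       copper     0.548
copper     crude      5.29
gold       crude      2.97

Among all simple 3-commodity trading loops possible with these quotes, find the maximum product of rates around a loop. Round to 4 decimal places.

gold→copper→crude→gold: 0.548 × 5.29 × 0.314 = 0.91026
zinc→copper→aluminium→zinc: 0.205 × 3.43 × 1.24 = 0.87191
Maximum is gold→copper→crude→gold at 0.9103; no arbitrage — every cycle loses value.

0.9103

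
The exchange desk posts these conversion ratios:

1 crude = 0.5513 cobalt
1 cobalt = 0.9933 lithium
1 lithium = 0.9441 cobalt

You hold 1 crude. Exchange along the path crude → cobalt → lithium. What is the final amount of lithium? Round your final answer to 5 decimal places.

1 crude × 0.5513 = 0.5513 cobalt
0.5513 cobalt × 0.9933 = 0.54760629 lithium

0.54761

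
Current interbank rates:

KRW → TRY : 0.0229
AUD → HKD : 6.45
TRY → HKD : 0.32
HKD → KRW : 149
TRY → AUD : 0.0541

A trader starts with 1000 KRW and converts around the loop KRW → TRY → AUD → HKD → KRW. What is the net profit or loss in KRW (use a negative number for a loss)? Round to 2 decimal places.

1000 KRW × 0.0229 = 22.9 TRY
22.9 TRY × 0.0541 = 1.23889 AUD
1.23889 AUD × 6.45 = 7.9908405 HKD
7.9908405 HKD × 149 = 1190.6352345 KRW
Net change: 1190.6352345 − 1000 = 190.6352345 KRW

190.64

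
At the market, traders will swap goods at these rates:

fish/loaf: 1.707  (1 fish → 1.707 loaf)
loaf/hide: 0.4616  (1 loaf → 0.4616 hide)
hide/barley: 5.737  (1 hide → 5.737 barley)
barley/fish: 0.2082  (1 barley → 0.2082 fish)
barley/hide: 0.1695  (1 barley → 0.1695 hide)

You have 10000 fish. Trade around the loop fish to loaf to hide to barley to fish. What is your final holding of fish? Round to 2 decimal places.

10000 fish × 1.707 = 17070 loaf
17070 loaf × 0.4616 = 7879.512 hide
7879.512 hide × 5.737 = 45204.760344 barley
45204.760344 barley × 0.2082 = 9411.6311036208 fish

9411.63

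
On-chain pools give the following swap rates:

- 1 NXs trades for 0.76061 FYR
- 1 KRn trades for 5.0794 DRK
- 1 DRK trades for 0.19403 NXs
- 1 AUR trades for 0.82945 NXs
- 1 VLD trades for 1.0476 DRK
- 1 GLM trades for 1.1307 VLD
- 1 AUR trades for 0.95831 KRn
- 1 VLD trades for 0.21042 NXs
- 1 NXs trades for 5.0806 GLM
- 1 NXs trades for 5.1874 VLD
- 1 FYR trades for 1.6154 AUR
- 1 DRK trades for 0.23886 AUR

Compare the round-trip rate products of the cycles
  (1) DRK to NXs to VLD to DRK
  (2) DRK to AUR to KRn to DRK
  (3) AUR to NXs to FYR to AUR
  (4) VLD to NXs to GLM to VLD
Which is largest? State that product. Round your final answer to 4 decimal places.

1.2088

(1) 0.19403 × 5.1874 × 1.0476 = 1.05442
(2) 0.23886 × 0.95831 × 5.0794 = 1.16268
(3) 0.82945 × 0.76061 × 1.6154 = 1.01914
(4) 0.21042 × 5.0806 × 1.1307 = 1.20879
Highest is cycle (4) at 1.2088 (>1, arbitrage).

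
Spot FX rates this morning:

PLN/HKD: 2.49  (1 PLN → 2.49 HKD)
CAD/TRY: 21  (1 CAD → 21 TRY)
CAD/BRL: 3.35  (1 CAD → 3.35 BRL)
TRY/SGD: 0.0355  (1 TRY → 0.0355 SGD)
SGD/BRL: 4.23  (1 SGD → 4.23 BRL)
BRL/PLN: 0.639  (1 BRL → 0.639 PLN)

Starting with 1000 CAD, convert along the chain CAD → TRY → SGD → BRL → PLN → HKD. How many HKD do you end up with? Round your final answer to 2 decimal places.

5017.51

1000 CAD × 21 = 21000 TRY
21000 TRY × 0.0355 = 745.5 SGD
745.5 SGD × 4.23 = 3153.465 BRL
3153.465 BRL × 0.639 = 2015.064135 PLN
2015.064135 PLN × 2.49 = 5017.50969615 HKD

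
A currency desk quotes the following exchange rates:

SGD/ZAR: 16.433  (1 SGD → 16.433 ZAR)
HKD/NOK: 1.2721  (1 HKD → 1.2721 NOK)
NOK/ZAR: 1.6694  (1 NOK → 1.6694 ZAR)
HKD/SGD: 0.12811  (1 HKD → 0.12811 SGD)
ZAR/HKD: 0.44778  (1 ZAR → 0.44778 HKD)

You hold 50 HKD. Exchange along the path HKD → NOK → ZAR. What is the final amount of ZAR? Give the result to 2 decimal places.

50 HKD × 1.2721 = 63.605 NOK
63.605 NOK × 1.6694 = 106.182187 ZAR

106.18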